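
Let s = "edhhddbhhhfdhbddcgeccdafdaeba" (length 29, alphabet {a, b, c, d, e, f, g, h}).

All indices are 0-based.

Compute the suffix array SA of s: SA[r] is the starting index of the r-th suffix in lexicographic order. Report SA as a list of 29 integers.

[28, 25, 22, 27, 13, 6, 19, 20, 16, 24, 21, 5, 15, 4, 14, 11, 1, 26, 18, 0, 23, 10, 17, 12, 3, 9, 2, 8, 7]

rank | idx | suffix
   0 |  28 | a
   1 |  25 | aeba
   2 |  22 | afdaeba
   3 |  27 | ba
   4 |  13 | bddcgeccdafdaeba
   5 |   6 | bhhhfdhbddcgeccdafdaeba
   6 |  19 | ccdafdaeba
   7 |  20 | cdafdaeba
   8 |  16 | cgeccdafdaeba
   9 |  24 | daeba
  10 |  21 | dafdaeba
  11 |   5 | dbhhhfdhbddcgeccdafdaeba
  12 |  15 | dcgeccdafdaeba
  13 |   4 | ddbhhhfdhbddcgeccdafdaeba
  14 |  14 | ddcgeccdafdaeba
  15 |  11 | dhbddcgeccdafdaeba
  16 |   1 | dhhddbhhhfdhbddcgeccdafdaeba
  17 |  26 | eba
  18 |  18 | eccdafdaeba
  19 |   0 | edhhddbhhhfdhbddcgeccdafdaeba
  20 |  23 | fdaeba
  21 |  10 | fdhbddcgeccdafdaeba
  22 |  17 | geccdafdaeba
  23 |  12 | hbddcgeccdafdaeba
  24 |   3 | hddbhhhfdhbddcgeccdafdaeba
  25 |   9 | hfdhbddcgeccdafdaeba
  26 |   2 | hhddbhhhfdhbddcgeccdafdaeba
  27 |   8 | hhfdhbddcgeccdafdaeba
  28 |   7 | hhhfdhbddcgeccdafdaeba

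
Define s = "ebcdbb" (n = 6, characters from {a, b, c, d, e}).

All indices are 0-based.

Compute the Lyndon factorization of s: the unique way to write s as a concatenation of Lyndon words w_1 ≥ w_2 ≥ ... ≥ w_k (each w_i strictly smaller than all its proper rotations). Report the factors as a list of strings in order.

emit factor 1: 'e' (i=0, period=1)
emit factor 2: 'bcd' (i=1, period=3)
emit factor 3: 'b' (i=4, period=1)
emit factor 4: 'b' (i=5, period=1)

["e", "bcd", "b", "b"]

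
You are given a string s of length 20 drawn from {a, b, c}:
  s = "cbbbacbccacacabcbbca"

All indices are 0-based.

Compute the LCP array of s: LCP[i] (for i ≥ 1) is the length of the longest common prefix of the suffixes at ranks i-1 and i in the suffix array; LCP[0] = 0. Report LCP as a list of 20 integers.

[0, 1, 1, 3, 2, 0, 1, 2, 2, 1, 2, 2, 0, 2, 2, 4, 1, 3, 2, 1]

rank→(start, suffix):
  0 → (19, 'a')
  1 → (13, 'abcbbca')
  2 → (11, 'acabcbbca')
  3 → (9, 'acacabcbbca')
  4 → (4, 'acbccacacabcbbca')
  5 → (3, 'bacbccacacabcbbca')
  6 → (2, 'bbacbccacacabcbbca')
  7 → (1, 'bbbacbccacacabcbbca')
  8 → (16, 'bbca')
  9 → (17, 'bca')
  10 → (14, 'bcbbca')
  11 → (6, 'bccacacabcbbca')
  12 → (18, 'ca')
  13 → (12, 'cabcbbca')
  14 → (10, 'cacabcbbca')
  15 → (8, 'cacacabcbbca')
  16 → (0, 'cbbbacbccacacabcbbca')
  17 → (15, 'cbbca')
  18 → (5, 'cbccacacabcbbca')
  19 → (7, 'ccacacabcbbca')

SA = [19, 13, 11, 9, 4, 3, 2, 1, 16, 17, 14, 6, 18, 12, 10, 8, 0, 15, 5, 7]
[i] adj suffixes → lcp
  [1] 19/13 → 1 ('a')
  [2] 13/11 → 1 ('a')
  [3] 11/9 → 3 ('aca')
  [4] 9/4 → 2 ('ac')
  [5] 4/3 → 0 ('')
  [6] 3/2 → 1 ('b')
  [7] 2/1 → 2 ('bb')
  [8] 1/16 → 2 ('bb')
  [9] 16/17 → 1 ('b')
  [10] 17/14 → 2 ('bc')
  [11] 14/6 → 2 ('bc')
  [12] 6/18 → 0 ('')
  [13] 18/12 → 2 ('ca')
  [14] 12/10 → 2 ('ca')
  [15] 10/8 → 4 ('caca')
  [16] 8/0 → 1 ('c')
  [17] 0/15 → 3 ('cbb')
  [18] 15/5 → 2 ('cb')
  [19] 5/7 → 1 ('c')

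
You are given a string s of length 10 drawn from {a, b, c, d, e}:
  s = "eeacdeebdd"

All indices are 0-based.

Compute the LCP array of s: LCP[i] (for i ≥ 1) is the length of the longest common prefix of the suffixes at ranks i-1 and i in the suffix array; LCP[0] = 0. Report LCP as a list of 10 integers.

rank→(start, suffix):
  0 → (2, 'acdeebdd')
  1 → (7, 'bdd')
  2 → (3, 'cdeebdd')
  3 → (9, 'd')
  4 → (8, 'dd')
  5 → (4, 'deebdd')
  6 → (1, 'eacdeebdd')
  7 → (6, 'ebdd')
  8 → (0, 'eeacdeebdd')
  9 → (5, 'eebdd')

SA = [2, 7, 3, 9, 8, 4, 1, 6, 0, 5]
i: (SA[i-1],SA[i]) lcp shared
  1: (2,7) 0 ''
  2: (7,3) 0 ''
  3: (3,9) 0 ''
  4: (9,8) 1 'd'
  5: (8,4) 1 'd'
  6: (4,1) 0 ''
  7: (1,6) 1 'e'
  8: (6,0) 1 'e'
  9: (0,5) 2 'ee'

[0, 0, 0, 0, 1, 1, 0, 1, 1, 2]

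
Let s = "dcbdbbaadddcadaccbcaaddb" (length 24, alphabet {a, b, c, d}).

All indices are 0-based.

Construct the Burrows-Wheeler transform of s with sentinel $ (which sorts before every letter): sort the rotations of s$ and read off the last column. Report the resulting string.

rank  rotation                   last
    0  $dcbdbbaadddcadaccbcaaddb  b
    1  aaddb$dcbdbbaadddcadaccbc  c
    2  aadddcadaccbcaaddb$dcbdbb  b
    3  accbcaaddb$dcbdbbaadddcad  d
    4  adaccbcaaddb$dcbdbbaadddc  c
    5  addb$dcbdbbaadddcadaccbca  a
    6  adddcadaccbcaaddb$dcbdbba  a
    7  b$dcbdbbaadddcadaccbcaadd  d
    8  baadddcadaccbcaaddb$dcbdb  b
    9  bbaadddcadaccbcaaddb$dcbd  d
   10  bcaaddb$dcbdbbaadddcadacc  c
   11  bdbbaadddcadaccbcaaddb$dc  c
   12  caaddb$dcbdbbaadddcadaccb  b
   13  cadaccbcaaddb$dcbdbbaaddd  d
   14  cbcaaddb$dcbdbbaadddcadac  c
   15  cbdbbaadddcadaccbcaaddb$d  d
   16  ccbcaaddb$dcbdbbaadddcada  a
   17  daccbcaaddb$dcbdbbaadddca  a
   18  db$dcbdbbaadddcadaccbcaad  d
   19  dbbaadddcadaccbcaaddb$dcb  b
   20  dcadaccbcaaddb$dcbdbbaadd  d
   21  dcbdbbaadddcadaccbcaaddb$  $
   22  ddb$dcbdbbaadddcadaccbcaa  a
   23  ddcadaccbcaaddb$dcbdbbaad  d
   24  dddcadaccbcaaddb$dcbdbbaa  a

bcbdcaadbdccbdcdaadbd$ada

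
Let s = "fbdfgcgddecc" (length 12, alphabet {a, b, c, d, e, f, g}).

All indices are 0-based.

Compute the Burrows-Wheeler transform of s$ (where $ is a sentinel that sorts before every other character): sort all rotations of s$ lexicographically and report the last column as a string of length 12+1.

cfceggdbd$dfc

rank  rotation       last
    0  $fbdfgcgddecc  c
    1  bdfgcgddecc$f  f
    2  c$fbdfgcgddec  c
    3  cc$fbdfgcgdde  e
    4  cgddecc$fbdfg  g
    5  ddecc$fbdfgcg  g
    6  decc$fbdfgcgd  d
    7  dfgcgddecc$fb  b
    8  ecc$fbdfgcgdd  d
    9  fbdfgcgddecc$  $
   10  fgcgddecc$fbd  d
   11  gcgddecc$fbdf  f
   12  gddecc$fbdfgc  c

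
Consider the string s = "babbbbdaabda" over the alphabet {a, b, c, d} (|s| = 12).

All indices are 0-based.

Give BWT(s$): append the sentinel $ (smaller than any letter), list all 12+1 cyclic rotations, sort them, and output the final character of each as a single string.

addba$abbabbb

rank  rotation       last
    0  $babbbbdaabda  a
    1  a$babbbbdaabd  d
    2  aabda$babbbbd  d
    3  abbbbdaabda$b  b
    4  abda$babbbbda  a
    5  babbbbdaabda$  $
    6  bbbbdaabda$ba  a
    7  bbbdaabda$bab  b
    8  bbdaabda$babb  b
    9  bda$babbbbdaa  a
   10  bdaabda$babbb  b
   11  da$babbbbdaab  b
   12  daabda$babbbb  b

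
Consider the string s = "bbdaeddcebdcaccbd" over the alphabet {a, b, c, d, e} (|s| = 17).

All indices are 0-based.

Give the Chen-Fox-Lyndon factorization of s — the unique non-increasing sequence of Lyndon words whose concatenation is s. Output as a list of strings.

emit factor 1: 'bbd' (i=0, period=3)
emit factor 2: 'aeddcebdc' (i=3, period=9)
emit factor 3: 'accbd' (i=12, period=5)

["bbd", "aeddcebdc", "accbd"]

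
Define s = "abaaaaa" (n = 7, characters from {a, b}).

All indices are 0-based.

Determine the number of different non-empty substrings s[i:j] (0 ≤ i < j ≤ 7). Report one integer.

rank→(start, suffix):
  0 → (6, 'a')
  1 → (5, 'aa')
  2 → (4, 'aaa')
  3 → (3, 'aaaa')
  4 → (2, 'aaaaa')
  5 → (0, 'abaaaaa')
  6 → (1, 'baaaaa')

SA = [6, 5, 4, 3, 2, 0, 1]
i: (SA[i-1],SA[i]) lcp shared
  1: (6,5) 1 'a'
  2: (5,4) 2 'aa'
  3: (4,3) 3 'aaa'
  4: (3,2) 4 'aaaa'
  5: (2,0) 1 'a'
  6: (0,1) 0 ''

n(n+1)/2 = 7·8/2 = 28
Σ LCP = 0 + 1 + 2 + 3 + 4 + 1 + 0 = 11
distinct = 28 − 11 = 17

17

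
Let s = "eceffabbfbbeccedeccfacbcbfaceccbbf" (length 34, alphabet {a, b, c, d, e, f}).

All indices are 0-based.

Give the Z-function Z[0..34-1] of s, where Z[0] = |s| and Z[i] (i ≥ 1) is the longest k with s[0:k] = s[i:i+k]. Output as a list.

[34, 0, 1, 0, 0, 0, 0, 0, 0, 0, 0, 2, 0, 0, 1, 0, 2, 0, 0, 0, 0, 0, 0, 0, 0, 0, 0, 0, 2, 0, 0, 0, 0, 0]

Z[0]=34
i=1: fresh scan; Z[1]=0
i=2: fresh scan; Z[2]=1 grow→box=[2,3)
i=3: fresh scan; Z[3]=0
i=4: fresh scan; Z[4]=0
i=5: fresh scan; Z[5]=0
i=6: fresh scan; Z[6]=0
i=7: fresh scan; Z[7]=0
i=8: fresh scan; Z[8]=0
i=9: fresh scan; Z[9]=0
i=10: fresh scan; Z[10]=0
i=11: fresh scan; Z[11]=2 grow→box=[11,13)
i=12: min(r-i=1, Z[1]=0)=0; Z[12]=0
i=13: fresh scan; Z[13]=0
i=14: fresh scan; Z[14]=1 grow→box=[14,15)
i=15: fresh scan; Z[15]=0
i=16: fresh scan; Z[16]=2 grow→box=[16,18)
i=17: min(r-i=1, Z[1]=0)=0; Z[17]=0
i=18: fresh scan; Z[18]=0
i=19: fresh scan; Z[19]=0
i=20: fresh scan; Z[20]=0
i=21: fresh scan; Z[21]=0
i=22: fresh scan; Z[22]=0
i=23: fresh scan; Z[23]=0
i=24: fresh scan; Z[24]=0
i=25: fresh scan; Z[25]=0
i=26: fresh scan; Z[26]=0
i=27: fresh scan; Z[27]=0
i=28: fresh scan; Z[28]=2 grow→box=[28,30)
i=29: min(r-i=1, Z[1]=0)=0; Z[29]=0
i=30: fresh scan; Z[30]=0
i=31: fresh scan; Z[31]=0
i=32: fresh scan; Z[32]=0
i=33: fresh scan; Z[33]=0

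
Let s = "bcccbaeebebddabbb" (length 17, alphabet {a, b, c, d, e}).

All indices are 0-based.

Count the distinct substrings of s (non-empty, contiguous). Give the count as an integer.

rank→(start, suffix):
  0 → (13, 'abbb')
  1 → (5, 'aeebebddabbb')
  2 → (16, 'b')
  3 → (4, 'baeebebddabbb')
  4 → (15, 'bb')
  5 → (14, 'bbb')
  6 → (0, 'bcccbaeebebddabbb')
  7 → (10, 'bddabbb')
  8 → (8, 'bebddabbb')
  9 → (3, 'cbaeebebddabbb')
  10 → (2, 'ccbaeebebddabbb')
  11 → (1, 'cccbaeebebddabbb')
  12 → (12, 'dabbb')
  13 → (11, 'ddabbb')
  14 → (9, 'ebddabbb')
  15 → (7, 'ebebddabbb')
  16 → (6, 'eebebddabbb')

SA = [13, 5, 16, 4, 15, 14, 0, 10, 8, 3, 2, 1, 12, 11, 9, 7, 6]
i: (SA[i-1],SA[i]) lcp shared
  1: (13,5) 1 'a'
  2: (5,16) 0 ''
  3: (16,4) 1 'b'
  4: (4,15) 1 'b'
  5: (15,14) 2 'bb'
  6: (14,0) 1 'b'
  7: (0,10) 1 'b'
  8: (10,8) 1 'b'
  9: (8,3) 0 ''
  10: (3,2) 1 'c'
  11: (2,1) 2 'cc'
  12: (1,12) 0 ''
  13: (12,11) 1 'd'
  14: (11,9) 0 ''
  15: (9,7) 2 'eb'
  16: (7,6) 1 'e'

n(n+1)/2 = 17·18/2 = 153
Σ LCP = 0 + 1 + 0 + 1 + 1 + 2 + 1 + 1 + 1 + 0 + 1 + 2 + 0 + 1 + 0 + 2 + 1 = 15
distinct = 153 − 15 = 138

138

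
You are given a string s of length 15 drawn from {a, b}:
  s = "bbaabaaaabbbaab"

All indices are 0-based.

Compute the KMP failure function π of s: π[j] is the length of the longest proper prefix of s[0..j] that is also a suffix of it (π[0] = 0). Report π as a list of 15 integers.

π[0] = 0
j=1 s[j]='b': π[1]=1 (border 'b')
j=2 s[j]='a': k: 1→0; π[2]=0 (border '')
j=3 s[j]='a': π[3]=0 (border '')
j=4 s[j]='b': π[4]=1 (border 'b')
j=5 s[j]='a': k: 1→0; π[5]=0 (border '')
j=6 s[j]='a': π[6]=0 (border '')
j=7 s[j]='a': π[7]=0 (border '')
j=8 s[j]='a': π[8]=0 (border '')
j=9 s[j]='b': π[9]=1 (border 'b')
j=10 s[j]='b': π[10]=2 (border 'bb')
j=11 s[j]='b': k: 2→1; π[11]=2 (border 'bb')
j=12 s[j]='a': π[12]=3 (border 'bba')
j=13 s[j]='a': π[13]=4 (border 'bbaa')
j=14 s[j]='b': π[14]=5 (border 'bbaab')

[0, 1, 0, 0, 1, 0, 0, 0, 0, 1, 2, 2, 3, 4, 5]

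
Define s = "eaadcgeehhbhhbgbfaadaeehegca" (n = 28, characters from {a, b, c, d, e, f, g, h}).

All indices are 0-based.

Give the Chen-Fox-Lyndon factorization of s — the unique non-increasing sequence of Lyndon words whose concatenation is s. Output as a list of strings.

["e", "aadcgeehhbhhbgbf", "aadaeehegc", "a"]

emit factor 1: 'e' (i=0, period=1)
emit factor 2: 'aadcgeehhbhhbgbf' (i=1, period=16)
emit factor 3: 'aadaeehegc' (i=17, period=10)
emit factor 4: 'a' (i=27, period=1)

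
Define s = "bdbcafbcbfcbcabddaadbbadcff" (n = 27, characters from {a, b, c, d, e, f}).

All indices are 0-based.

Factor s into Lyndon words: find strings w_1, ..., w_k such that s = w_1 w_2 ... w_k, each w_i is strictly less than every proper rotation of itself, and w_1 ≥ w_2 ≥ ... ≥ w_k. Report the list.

emit factor 1: 'bd' (i=0, period=2)
emit factor 2: 'bc' (i=2, period=2)
emit factor 3: 'afbcbfcbc' (i=4, period=9)
emit factor 4: 'abdd' (i=13, period=4)
emit factor 5: 'aadbbadcff' (i=17, period=10)

["bd", "bc", "afbcbfcbc", "abdd", "aadbbadcff"]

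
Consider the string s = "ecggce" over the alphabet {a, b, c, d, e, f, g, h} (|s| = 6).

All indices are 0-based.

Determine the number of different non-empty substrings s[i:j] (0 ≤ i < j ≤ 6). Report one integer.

18

rank | idx | suffix
   0 |   4 | ce
   1 |   1 | cggce
   2 |   5 | e
   3 |   0 | ecggce
   4 |   3 | gce
   5 |   2 | ggce

SA = [4, 1, 5, 0, 3, 2]
[i] adj suffixes → lcp
  [1] 4/1 → 1 ('c')
  [2] 1/5 → 0 ('')
  [3] 5/0 → 1 ('e')
  [4] 0/3 → 0 ('')
  [5] 3/2 → 1 ('g')

n(n+1)/2 = 6·7/2 = 21
Σ LCP = 0 + 1 + 0 + 1 + 0 + 1 = 3
distinct = 21 − 3 = 18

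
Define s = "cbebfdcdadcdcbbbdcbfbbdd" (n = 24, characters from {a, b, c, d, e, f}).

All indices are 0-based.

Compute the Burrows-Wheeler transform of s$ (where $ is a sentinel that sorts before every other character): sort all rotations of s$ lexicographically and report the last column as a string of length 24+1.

rank  rotation                   last
    0  $cbebfdcdadcdcbbbdcbfbbdd  d
    1  adcdcbbbdcbfbbdd$cbebfdcd  d
    2  bbbdcbfbbdd$cbebfdcdadcdc  c
    3  bbdcbfbbdd$cbebfdcdadcdcb  b
    4  bbdd$cbebfdcdadcdcbbbdcbf  f
    5  bdcbfbbdd$cbebfdcdadcdcbb  b
    6  bdd$cbebfdcdadcdcbbbdcbfb  b
    7  bebfdcdadcdcbbbdcbfbbdd$c  c
    8  bfbbdd$cbebfdcdadcdcbbbdc  c
    9  bfdcdadcdcbbbdcbfbbdd$cbe  e
   10  cbbbdcbfbbdd$cbebfdcdadcd  d
   11  cbebfdcdadcdcbbbdcbfbbdd$  $
   12  cbfbbdd$cbebfdcdadcdcbbbd  d
   13  cdadcdcbbbdcbfbbdd$cbebfd  d
   14  cdcbbbdcbfbbdd$cbebfdcdad  d
   15  d$cbebfdcdadcdcbbbdcbfbbd  d
   16  dadcdcbbbdcbfbbdd$cbebfdc  c
   17  dcbbbdcbfbbdd$cbebfdcdadc  c
   18  dcbfbbdd$cbebfdcdadcdcbbb  b
   19  dcdadcdcbbbdcbfbbdd$cbebf  f
   20  dcdcbbbdcbfbbdd$cbebfdcda  a
   21  dd$cbebfdcdadcdcbbbdcbfbb  b
   22  ebfdcdadcdcbbbdcbfbbdd$cb  b
   23  fbbdd$cbebfdcdadcdcbbbdcb  b
   24  fdcdadcdcbbbdcbfbbdd$cbeb  b

ddcbfbbcced$ddddccbfabbbb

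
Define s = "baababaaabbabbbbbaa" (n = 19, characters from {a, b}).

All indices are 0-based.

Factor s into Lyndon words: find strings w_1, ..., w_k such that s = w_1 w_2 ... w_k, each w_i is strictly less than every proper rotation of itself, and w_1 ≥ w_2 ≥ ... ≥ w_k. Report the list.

emit factor 1: 'b' (i=0, period=1)
emit factor 2: 'aabab' (i=1, period=5)
emit factor 3: 'aaabbabbbbb' (i=6, period=11)
emit factor 4: 'a' (i=17, period=1)
emit factor 5: 'a' (i=18, period=1)

["b", "aabab", "aaabbabbbbb", "a", "a"]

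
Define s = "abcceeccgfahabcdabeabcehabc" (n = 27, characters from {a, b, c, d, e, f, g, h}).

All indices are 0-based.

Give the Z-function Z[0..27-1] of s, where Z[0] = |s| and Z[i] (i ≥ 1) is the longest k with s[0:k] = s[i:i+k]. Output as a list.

[27, 0, 0, 0, 0, 0, 0, 0, 0, 0, 1, 0, 3, 0, 0, 0, 2, 0, 0, 3, 0, 0, 0, 0, 3, 0, 0]

Z[0]=27
i=1: fresh scan; Z[1]=0
i=2: fresh scan; Z[2]=0
i=3: fresh scan; Z[3]=0
i=4: fresh scan; Z[4]=0
i=5: fresh scan; Z[5]=0
i=6: fresh scan; Z[6]=0
i=7: fresh scan; Z[7]=0
i=8: fresh scan; Z[8]=0
i=9: fresh scan; Z[9]=0
i=10: fresh scan; Z[10]=1 extend→box=[10,11)
i=11: fresh scan; Z[11]=0
i=12: fresh scan; Z[12]=3 extend→box=[12,15)
i=13: min(r-i=2, Z[1]=0)=0; Z[13]=0
i=14: min(r-i=1, Z[2]=0)=0; Z[14]=0
i=15: fresh scan; Z[15]=0
i=16: fresh scan; Z[16]=2 extend→box=[16,18)
i=17: min(r-i=1, Z[1]=0)=0; Z[17]=0
i=18: fresh scan; Z[18]=0
i=19: fresh scan; Z[19]=3 extend→box=[19,22)
i=20: min(r-i=2, Z[1]=0)=0; Z[20]=0
i=21: min(r-i=1, Z[2]=0)=0; Z[21]=0
i=22: fresh scan; Z[22]=0
i=23: fresh scan; Z[23]=0
i=24: fresh scan; Z[24]=3 extend→box=[24,27)
i=25: min(r-i=2, Z[1]=0)=0; Z[25]=0
i=26: min(r-i=1, Z[2]=0)=0; Z[26]=0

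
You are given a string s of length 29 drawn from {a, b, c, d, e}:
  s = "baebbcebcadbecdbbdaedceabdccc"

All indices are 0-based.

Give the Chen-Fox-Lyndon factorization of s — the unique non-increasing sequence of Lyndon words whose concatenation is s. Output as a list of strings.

["b", "aebbcebc", "adbecdbbdaedce", "abdccc"]

emit factor 1: 'b' (i=0, period=1)
emit factor 2: 'aebbcebc' (i=1, period=8)
emit factor 3: 'adbecdbbdaedce' (i=9, period=14)
emit factor 4: 'abdccc' (i=23, period=6)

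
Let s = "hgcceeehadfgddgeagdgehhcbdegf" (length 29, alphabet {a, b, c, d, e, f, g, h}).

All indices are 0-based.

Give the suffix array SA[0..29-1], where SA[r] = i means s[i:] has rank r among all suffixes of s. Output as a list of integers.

[8, 16, 24, 23, 2, 3, 12, 25, 9, 13, 18, 15, 4, 5, 26, 6, 20, 28, 10, 1, 11, 17, 14, 19, 27, 7, 22, 0, 21]

rank | idx | suffix
   0 |   8 | adfgddgeagdgehhcbdegf
   1 |  16 | agdgehhcbdegf
   2 |  24 | bdegf
   3 |  23 | cbdegf
   4 |   2 | cceeehadfgddgeagdgehhcbdegf
   5 |   3 | ceeehadfgddgeagdgehhcbdegf
   6 |  12 | ddgeagdgehhcbdegf
   7 |  25 | degf
   8 |   9 | dfgddgeagdgehhcbdegf
   9 |  13 | dgeagdgehhcbdegf
  10 |  18 | dgehhcbdegf
  11 |  15 | eagdgehhcbdegf
  12 |   4 | eeehadfgddgeagdgehhcbdegf
  13 |   5 | eehadfgddgeagdgehhcbdegf
  14 |  26 | egf
  15 |   6 | ehadfgddgeagdgehhcbdegf
  16 |  20 | ehhcbdegf
  17 |  28 | f
  18 |  10 | fgddgeagdgehhcbdegf
  19 |   1 | gcceeehadfgddgeagdgehhcbdegf
  20 |  11 | gddgeagdgehhcbdegf
  21 |  17 | gdgehhcbdegf
  22 |  14 | geagdgehhcbdegf
  23 |  19 | gehhcbdegf
  24 |  27 | gf
  25 |   7 | hadfgddgeagdgehhcbdegf
  26 |  22 | hcbdegf
  27 |   0 | hgcceeehadfgddgeagdgehhcbdegf
  28 |  21 | hhcbdegf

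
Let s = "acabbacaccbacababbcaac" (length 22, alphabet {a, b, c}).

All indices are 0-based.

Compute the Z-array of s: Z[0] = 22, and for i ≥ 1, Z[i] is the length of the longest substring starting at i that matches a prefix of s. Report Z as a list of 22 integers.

[22, 0, 1, 0, 0, 3, 0, 2, 0, 0, 0, 4, 0, 1, 0, 1, 0, 0, 0, 1, 2, 0]

Z[0]=22
i=1: i≥r, start 0; Z[1]=0
i=2: i≥r, start 0; Z[2]=1 grow→box=[2,3)
i=3: i≥r, start 0; Z[3]=0
i=4: i≥r, start 0; Z[4]=0
i=5: i≥r, start 0; Z[5]=3 grow→box=[5,8)
i=6: min(r-i=2, Z[1]=0)=0; Z[6]=0
i=7: min(r-i=1, Z[2]=1)=1; Z[7]=2 grow→box=[7,9)
i=8: min(r-i=1, Z[1]=0)=0; Z[8]=0
i=9: i≥r, start 0; Z[9]=0
i=10: i≥r, start 0; Z[10]=0
i=11: i≥r, start 0; Z[11]=4 grow→box=[11,15)
i=12: min(r-i=3, Z[1]=0)=0; Z[12]=0
i=13: min(r-i=2, Z[2]=1)=1; Z[13]=1
i=14: min(r-i=1, Z[3]=0)=0; Z[14]=0
i=15: i≥r, start 0; Z[15]=1 grow→box=[15,16)
i=16: i≥r, start 0; Z[16]=0
i=17: i≥r, start 0; Z[17]=0
i=18: i≥r, start 0; Z[18]=0
i=19: i≥r, start 0; Z[19]=1 grow→box=[19,20)
i=20: i≥r, start 0; Z[20]=2 grow→box=[20,22)
i=21: min(r-i=1, Z[1]=0)=0; Z[21]=0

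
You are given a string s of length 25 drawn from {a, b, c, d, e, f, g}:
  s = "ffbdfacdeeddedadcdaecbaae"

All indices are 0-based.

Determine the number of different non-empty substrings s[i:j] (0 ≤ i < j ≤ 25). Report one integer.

301

rank→(start, suffix):
  0 → (22, 'aae')
  1 → (5, 'acdeeddedadcdaecbaae')
  2 → (14, 'adcdaecbaae')
  3 → (23, 'ae')
  4 → (18, 'aecbaae')
  5 → (21, 'baae')
  6 → (2, 'bdfacdeeddedadcdaecbaae')
  7 → (20, 'cbaae')
  8 → (16, 'cdaecbaae')
  9 → (6, 'cdeeddedadcdaecbaae')
  10 → (13, 'dadcdaecbaae')
  11 → (17, 'daecbaae')
  12 → (15, 'dcdaecbaae')
  13 → (10, 'ddedadcdaecbaae')
  14 → (11, 'dedadcdaecbaae')
  15 → (7, 'deeddedadcdaecbaae')
  16 → (3, 'dfacdeeddedadcdaecbaae')
  17 → (24, 'e')
  18 → (19, 'ecbaae')
  19 → (12, 'edadcdaecbaae')
  20 → (9, 'eddedadcdaecbaae')
  21 → (8, 'eeddedadcdaecbaae')
  22 → (4, 'facdeeddedadcdaecbaae')
  23 → (1, 'fbdfacdeeddedadcdaecbaae')
  24 → (0, 'ffbdfacdeeddedadcdaecbaae')

SA = [22, 5, 14, 23, 18, 21, 2, 20, 16, 6, 13, 17, 15, 10, 11, 7, 3, 24, 19, 12, 9, 8, 4, 1, 0]
rank  pair      lcp
   1  s[22:],s[5:]  1  'a'
   2  s[5:],s[14:]  1  'a'
   3  s[14:],s[23:]  1  'a'
   4  s[23:],s[18:]  2  'ae'
   5  s[18:],s[21:]  0  ''
   6  s[21:],s[2:]  1  'b'
   7  s[2:],s[20:]  0  ''
   8  s[20:],s[16:]  1  'c'
   9  s[16:],s[6:]  2  'cd'
  10  s[6:],s[13:]  0  ''
  11  s[13:],s[17:]  2  'da'
  12  s[17:],s[15:]  1  'd'
  13  s[15:],s[10:]  1  'd'
  14  s[10:],s[11:]  1  'd'
  15  s[11:],s[7:]  2  'de'
  16  s[7:],s[3:]  1  'd'
  17  s[3:],s[24:]  0  ''
  18  s[24:],s[19:]  1  'e'
  19  s[19:],s[12:]  1  'e'
  20  s[12:],s[9:]  2  'ed'
  21  s[9:],s[8:]  1  'e'
  22  s[8:],s[4:]  0  ''
  23  s[4:],s[1:]  1  'f'
  24  s[1:],s[0:]  1  'f'

n(n+1)/2 = 25·26/2 = 325
Σ LCP = 0 + 1 + 1 + 1 + 2 + 0 + 1 + 0 + 1 + 2 + 0 + 2 + 1 + 1 + 1 + 2 + 1 + 0 + 1 + 1 + 2 + 1 + 0 + 1 + 1 = 24
distinct = 325 − 24 = 301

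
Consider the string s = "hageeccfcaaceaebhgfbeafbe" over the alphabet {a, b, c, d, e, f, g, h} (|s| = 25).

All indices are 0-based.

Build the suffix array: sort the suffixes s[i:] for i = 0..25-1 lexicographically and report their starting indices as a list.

rank | idx | suffix
   0 |   9 | aaceaebhgfbeafbe
   1 |  10 | aceaebhgfbeafbe
   2 |  13 | aebhgfbeafbe
   3 |  21 | afbe
   4 |   1 | ageeccfcaaceaebhgfbeafbe
   5 |  23 | be
   6 |  19 | beafbe
   7 |  15 | bhgfbeafbe
   8 |   8 | caaceaebhgfbeafbe
   9 |   5 | ccfcaaceaebhgfbeafbe
  10 |  11 | ceaebhgfbeafbe
  11 |   6 | cfcaaceaebhgfbeafbe
  12 |  24 | e
  13 |  12 | eaebhgfbeafbe
  14 |  20 | eafbe
  15 |  14 | ebhgfbeafbe
  16 |   4 | eccfcaaceaebhgfbeafbe
  17 |   3 | eeccfcaaceaebhgfbeafbe
  18 |  22 | fbe
  19 |  18 | fbeafbe
  20 |   7 | fcaaceaebhgfbeafbe
  21 |   2 | geeccfcaaceaebhgfbeafbe
  22 |  17 | gfbeafbe
  23 |   0 | hageeccfcaaceaebhgfbeafbe
  24 |  16 | hgfbeafbe

[9, 10, 13, 21, 1, 23, 19, 15, 8, 5, 11, 6, 24, 12, 20, 14, 4, 3, 22, 18, 7, 2, 17, 0, 16]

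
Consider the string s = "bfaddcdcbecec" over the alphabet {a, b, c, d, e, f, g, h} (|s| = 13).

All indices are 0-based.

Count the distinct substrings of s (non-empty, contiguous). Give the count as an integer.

rank | idx | suffix
   0 |   2 | addcdcbecec
   1 |   8 | becec
   2 |   0 | bfaddcdcbecec
   3 |  12 | c
   4 |   7 | cbecec
   5 |   5 | cdcbecec
   6 |  10 | cec
   7 |   6 | dcbecec
   8 |   4 | dcdcbecec
   9 |   3 | ddcdcbecec
  10 |  11 | ec
  11 |   9 | ecec
  12 |   1 | faddcdcbecec

SA = [2, 8, 0, 12, 7, 5, 10, 6, 4, 3, 11, 9, 1]
i: (SA[i-1],SA[i]) lcp shared
  1: (2,8) 0 ''
  2: (8,0) 1 'b'
  3: (0,12) 0 ''
  4: (12,7) 1 'c'
  5: (7,5) 1 'c'
  6: (5,10) 1 'c'
  7: (10,6) 0 ''
  8: (6,4) 2 'dc'
  9: (4,3) 1 'd'
  10: (3,11) 0 ''
  11: (11,9) 2 'ec'
  12: (9,1) 0 ''

n(n+1)/2 = 13·14/2 = 91
Σ LCP = 0 + 0 + 1 + 0 + 1 + 1 + 1 + 0 + 2 + 1 + 0 + 2 + 0 = 9
distinct = 91 − 9 = 82

82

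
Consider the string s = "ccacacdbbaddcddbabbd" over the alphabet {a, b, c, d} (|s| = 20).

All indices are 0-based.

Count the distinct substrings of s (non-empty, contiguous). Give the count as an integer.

sorted suffixes:
  #0 SA[0]=16  'abbd'
  #1 SA[1]=2  'acacdbbaddcddbabbd'
  #2 SA[2]=4  'acdbbaddcddbabbd'
  #3 SA[3]=9  'addcddbabbd'
  #4 SA[4]=15  'babbd'
  #5 SA[5]=8  'baddcddbabbd'
  #6 SA[6]=7  'bbaddcddbabbd'
  #7 SA[7]=17  'bbd'
  #8 SA[8]=18  'bd'
  #9 SA[9]=1  'cacacdbbaddcddbabbd'
  #10 SA[10]=3  'cacdbbaddcddbabbd'
  #11 SA[11]=0  'ccacacdbbaddcddbabbd'
  #12 SA[12]=5  'cdbbaddcddbabbd'
  #13 SA[13]=12  'cddbabbd'
  #14 SA[14]=19  'd'
  #15 SA[15]=14  'dbabbd'
  #16 SA[16]=6  'dbbaddcddbabbd'
  #17 SA[17]=11  'dcddbabbd'
  #18 SA[18]=13  'ddbabbd'
  #19 SA[19]=10  'ddcddbabbd'

SA = [16, 2, 4, 9, 15, 8, 7, 17, 18, 1, 3, 0, 5, 12, 19, 14, 6, 11, 13, 10]
[i] adj suffixes → lcp
  [1] 16/2 → 1 ('a')
  [2] 2/4 → 2 ('ac')
  [3] 4/9 → 1 ('a')
  [4] 9/15 → 0 ('')
  [5] 15/8 → 2 ('ba')
  [6] 8/7 → 1 ('b')
  [7] 7/17 → 2 ('bb')
  [8] 17/18 → 1 ('b')
  [9] 18/1 → 0 ('')
  [10] 1/3 → 3 ('cac')
  [11] 3/0 → 1 ('c')
  [12] 0/5 → 1 ('c')
  [13] 5/12 → 2 ('cd')
  [14] 12/19 → 0 ('')
  [15] 19/14 → 1 ('d')
  [16] 14/6 → 2 ('db')
  [17] 6/11 → 1 ('d')
  [18] 11/13 → 1 ('d')
  [19] 13/10 → 2 ('dd')

n(n+1)/2 = 20·21/2 = 210
Σ LCP = 0 + 1 + 2 + 1 + 0 + 2 + 1 + 2 + 1 + 0 + 3 + 1 + 1 + 2 + 0 + 1 + 2 + 1 + 1 + 2 = 24
distinct = 210 − 24 = 186

186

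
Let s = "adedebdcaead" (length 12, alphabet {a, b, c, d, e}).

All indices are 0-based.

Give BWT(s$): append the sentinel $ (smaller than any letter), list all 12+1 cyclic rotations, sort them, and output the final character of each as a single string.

rank  rotation       last
    0  $adedebdcaead  d
    1  ad$adedebdcae  e
    2  adedebdcaead$  $
    3  aead$adedebdc  c
    4  bdcaead$adede  e
    5  caead$adedebd  d
    6  d$adedebdcaea  a
    7  dcaead$adedeb  b
    8  debdcaead$ade  e
    9  dedebdcaead$a  a
   10  ead$adedebdca  a
   11  ebdcaead$aded  d
   12  edebdcaead$ad  d

de$cedabeaadd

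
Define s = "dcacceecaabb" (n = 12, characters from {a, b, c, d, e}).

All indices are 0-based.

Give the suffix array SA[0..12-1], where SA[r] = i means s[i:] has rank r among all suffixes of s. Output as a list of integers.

[8, 9, 2, 11, 10, 7, 1, 3, 4, 0, 6, 5]

sorted suffixes:
  #0 SA[0]=8  'aabb'
  #1 SA[1]=9  'abb'
  #2 SA[2]=2  'acceecaabb'
  #3 SA[3]=11  'b'
  #4 SA[4]=10  'bb'
  #5 SA[5]=7  'caabb'
  #6 SA[6]=1  'cacceecaabb'
  #7 SA[7]=3  'cceecaabb'
  #8 SA[8]=4  'ceecaabb'
  #9 SA[9]=0  'dcacceecaabb'
  #10 SA[10]=6  'ecaabb'
  #11 SA[11]=5  'eecaabb'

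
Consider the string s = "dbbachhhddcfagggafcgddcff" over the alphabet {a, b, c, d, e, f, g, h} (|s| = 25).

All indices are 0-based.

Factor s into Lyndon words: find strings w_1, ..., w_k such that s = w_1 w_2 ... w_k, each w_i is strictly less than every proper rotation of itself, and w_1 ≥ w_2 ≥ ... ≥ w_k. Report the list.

["d", "b", "b", "achhhddcfagggafcgddcff"]

emit factor 1: 'd' (i=0, period=1)
emit factor 2: 'b' (i=1, period=1)
emit factor 3: 'b' (i=2, period=1)
emit factor 4: 'achhhddcfagggafcgddcff' (i=3, period=22)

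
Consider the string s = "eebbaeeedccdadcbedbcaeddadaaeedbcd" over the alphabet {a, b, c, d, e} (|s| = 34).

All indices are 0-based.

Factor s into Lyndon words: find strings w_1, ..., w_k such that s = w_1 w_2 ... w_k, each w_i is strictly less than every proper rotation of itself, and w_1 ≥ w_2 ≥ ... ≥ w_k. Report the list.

["e", "e", "b", "b", "aeeedccd", "adcbedbcaedd", "ad", "aaeedbcd"]

emit factor 1: 'e' (i=0, period=1)
emit factor 2: 'e' (i=1, period=1)
emit factor 3: 'b' (i=2, period=1)
emit factor 4: 'b' (i=3, period=1)
emit factor 5: 'aeeedccd' (i=4, period=8)
emit factor 6: 'adcbedbcaedd' (i=12, period=12)
emit factor 7: 'ad' (i=24, period=2)
emit factor 8: 'aaeedbcd' (i=26, period=8)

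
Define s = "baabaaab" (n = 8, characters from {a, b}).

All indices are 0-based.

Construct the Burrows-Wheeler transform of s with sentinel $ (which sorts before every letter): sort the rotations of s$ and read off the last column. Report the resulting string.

bbabaaaa$

rank  rotation   last
    0  $baabaaab  b
    1  aaab$baab  b
    2  aab$baaba  a
    3  aabaaab$b  b
    4  ab$baabaa  a
    5  abaaab$ba  a
    6  b$baabaaa  a
    7  baaab$baa  a
    8  baabaaab$  $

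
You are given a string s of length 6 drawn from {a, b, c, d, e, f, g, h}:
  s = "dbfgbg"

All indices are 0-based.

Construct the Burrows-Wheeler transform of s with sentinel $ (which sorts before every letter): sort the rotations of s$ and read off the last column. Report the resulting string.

gdg$bbf

rank  rotation last
    0  $dbfgbg  g
    1  bfgbg$d  d
    2  bg$dbfg  g
    3  dbfgbg$  $
    4  fgbg$db  b
    5  g$dbfgb  b
    6  gbg$dbf  f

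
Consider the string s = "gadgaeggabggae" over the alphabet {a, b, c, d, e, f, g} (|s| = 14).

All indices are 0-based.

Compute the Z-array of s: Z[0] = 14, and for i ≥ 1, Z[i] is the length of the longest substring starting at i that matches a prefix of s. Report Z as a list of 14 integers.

Z[0]=14
i=1: fresh scan; Z[1]=0
i=2: fresh scan; Z[2]=0
i=3: fresh scan; Z[3]=2 grow→box=[3,5)
i=4: min(r-i=1, Z[1]=0)=0; Z[4]=0
i=5: fresh scan; Z[5]=0
i=6: fresh scan; Z[6]=1 grow→box=[6,7)
i=7: fresh scan; Z[7]=2 grow→box=[7,9)
i=8: min(r-i=1, Z[1]=0)=0; Z[8]=0
i=9: fresh scan; Z[9]=0
i=10: fresh scan; Z[10]=1 grow→box=[10,11)
i=11: fresh scan; Z[11]=2 grow→box=[11,13)
i=12: min(r-i=1, Z[1]=0)=0; Z[12]=0
i=13: fresh scan; Z[13]=0

[14, 0, 0, 2, 0, 0, 1, 2, 0, 0, 1, 2, 0, 0]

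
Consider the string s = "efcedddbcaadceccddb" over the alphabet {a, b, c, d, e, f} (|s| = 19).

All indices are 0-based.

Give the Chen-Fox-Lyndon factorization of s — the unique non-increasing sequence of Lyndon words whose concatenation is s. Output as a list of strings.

emit factor 1: 'ef' (i=0, period=2)
emit factor 2: 'ceddd' (i=2, period=5)
emit factor 3: 'bc' (i=7, period=2)
emit factor 4: 'aadceccddb' (i=9, period=10)

["ef", "ceddd", "bc", "aadceccddb"]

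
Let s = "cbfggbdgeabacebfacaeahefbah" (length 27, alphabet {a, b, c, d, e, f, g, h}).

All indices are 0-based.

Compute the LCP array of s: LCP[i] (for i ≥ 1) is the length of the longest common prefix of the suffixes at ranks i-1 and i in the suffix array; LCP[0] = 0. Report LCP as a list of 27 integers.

rank | idx | suffix
   0 |   9 | abacebfacaeahefbah
   1 |  16 | acaeahefbah
   2 |  11 | acebfacaeahefbah
   3 |  18 | aeahefbah
   4 |  25 | ah
   5 |  20 | ahefbah
   6 |  10 | bacebfacaeahefbah
   7 |  24 | bah
   8 |   5 | bdgeabacebfacaeahefbah
   9 |  14 | bfacaeahefbah
  10 |   1 | bfggbdgeabacebfacaeahefbah
  11 |  17 | caeahefbah
  12 |   0 | cbfggbdgeabacebfacaeahefbah
  13 |  12 | cebfacaeahefbah
  14 |   6 | dgeabacebfacaeahefbah
  15 |   8 | eabacebfacaeahefbah
  16 |  19 | eahefbah
  17 |  13 | ebfacaeahefbah
  18 |  22 | efbah
  19 |  15 | facaeahefbah
  20 |  23 | fbah
  21 |   2 | fggbdgeabacebfacaeahefbah
  22 |   4 | gbdgeabacebfacaeahefbah
  23 |   7 | geabacebfacaeahefbah
  24 |   3 | ggbdgeabacebfacaeahefbah
  25 |  26 | h
  26 |  21 | hefbah

SA = [9, 16, 11, 18, 25, 20, 10, 24, 5, 14, 1, 17, 0, 12, 6, 8, 19, 13, 22, 15, 23, 2, 4, 7, 3, 26, 21]
[i] adj suffixes → lcp
  [1] 9/16 → 1 ('a')
  [2] 16/11 → 2 ('ac')
  [3] 11/18 → 1 ('a')
  [4] 18/25 → 1 ('a')
  [5] 25/20 → 2 ('ah')
  [6] 20/10 → 0 ('')
  [7] 10/24 → 2 ('ba')
  [8] 24/5 → 1 ('b')
  [9] 5/14 → 1 ('b')
  [10] 14/1 → 2 ('bf')
  [11] 1/17 → 0 ('')
  [12] 17/0 → 1 ('c')
  [13] 0/12 → 1 ('c')
  [14] 12/6 → 0 ('')
  [15] 6/8 → 0 ('')
  [16] 8/19 → 2 ('ea')
  [17] 19/13 → 1 ('e')
  [18] 13/22 → 1 ('e')
  [19] 22/15 → 0 ('')
  [20] 15/23 → 1 ('f')
  [21] 23/2 → 1 ('f')
  [22] 2/4 → 0 ('')
  [23] 4/7 → 1 ('g')
  [24] 7/3 → 1 ('g')
  [25] 3/26 → 0 ('')
  [26] 26/21 → 1 ('h')

[0, 1, 2, 1, 1, 2, 0, 2, 1, 1, 2, 0, 1, 1, 0, 0, 2, 1, 1, 0, 1, 1, 0, 1, 1, 0, 1]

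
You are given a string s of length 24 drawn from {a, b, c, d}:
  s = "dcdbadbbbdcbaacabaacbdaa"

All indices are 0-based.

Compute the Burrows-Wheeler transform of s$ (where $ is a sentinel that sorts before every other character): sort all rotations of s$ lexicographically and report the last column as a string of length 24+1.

rank  rotation                   last
    0  $dcdbadbbbdcbaacabaacbdaa  a
    1  a$dcdbadbbbdcbaacabaacbda  a
    2  aa$dcdbadbbbdcbaacabaacbd  d
    3  aacabaacbdaa$dcdbadbbbdcb  b
    4  aacbdaa$dcdbadbbbdcbaacab  b
    5  abaacbdaa$dcdbadbbbdcbaac  c
    6  acabaacbdaa$dcdbadbbbdcba  a
    7  acbdaa$dcdbadbbbdcbaacaba  a
    8  adbbbdcbaacabaacbdaa$dcdb  b
    9  baacabaacbdaa$dcdbadbbbdc  c
   10  baacbdaa$dcdbadbbbdcbaaca  a
   11  badbbbdcbaacabaacbdaa$dcd  d
   12  bbbdcbaacabaacbdaa$dcdbad  d
   13  bbdcbaacabaacbdaa$dcdbadb  b
   14  bdaa$dcdbadbbbdcbaacabaac  c
   15  bdcbaacabaacbdaa$dcdbadbb  b
   16  cabaacbdaa$dcdbadbbbdcbaa  a
   17  cbaacabaacbdaa$dcdbadbbbd  d
   18  cbdaa$dcdbadbbbdcbaacabaa  a
   19  cdbadbbbdcbaacabaacbdaa$d  d
   20  daa$dcdbadbbbdcbaacabaacb  b
   21  dbadbbbdcbaacabaacbdaa$dc  c
   22  dbbbdcbaacabaacbdaa$dcdba  a
   23  dcbaacabaacbdaa$dcdbadbbb  b
   24  dcdbadbbbdcbaacabaacbdaa$  $

aadbbcaabcaddbcbadadbcab$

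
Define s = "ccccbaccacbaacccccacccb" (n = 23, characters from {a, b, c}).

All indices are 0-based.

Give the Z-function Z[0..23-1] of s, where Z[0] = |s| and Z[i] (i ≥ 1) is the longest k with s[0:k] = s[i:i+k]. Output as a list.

Z[0]=23
i=1: fresh scan; Z[1]=3 scan→box=[1,4)
i=2: min(r-i=2, Z[1]=3)=2; Z[2]=2
i=3: min(r-i=1, Z[2]=2)=1; Z[3]=1
i=4: fresh scan; Z[4]=0
i=5: fresh scan; Z[5]=0
i=6: fresh scan; Z[6]=2 scan→box=[6,8)
i=7: min(r-i=1, Z[1]=3)=1; Z[7]=1
i=8: fresh scan; Z[8]=0
i=9: fresh scan; Z[9]=1 scan→box=[9,10)
i=10: fresh scan; Z[10]=0
i=11: fresh scan; Z[11]=0
i=12: fresh scan; Z[12]=0
i=13: fresh scan; Z[13]=4 scan→box=[13,17)
i=14: min(r-i=3, Z[1]=3)=3; Z[14]=4 scan→box=[14,18)
i=15: min(r-i=3, Z[1]=3)=3; Z[15]=3
i=16: min(r-i=2, Z[2]=2)=2; Z[16]=2
i=17: min(r-i=1, Z[3]=1)=1; Z[17]=1
i=18: fresh scan; Z[18]=0
i=19: fresh scan; Z[19]=3 scan→box=[19,22)
i=20: min(r-i=2, Z[1]=3)=2; Z[20]=2
i=21: min(r-i=1, Z[2]=2)=1; Z[21]=1
i=22: fresh scan; Z[22]=0

[23, 3, 2, 1, 0, 0, 2, 1, 0, 1, 0, 0, 0, 4, 4, 3, 2, 1, 0, 3, 2, 1, 0]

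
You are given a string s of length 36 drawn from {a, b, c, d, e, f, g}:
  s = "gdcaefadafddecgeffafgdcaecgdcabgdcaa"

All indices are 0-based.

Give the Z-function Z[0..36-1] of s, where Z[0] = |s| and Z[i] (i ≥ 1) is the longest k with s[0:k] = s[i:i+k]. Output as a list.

[36, 0, 0, 0, 0, 0, 0, 0, 0, 0, 0, 0, 0, 0, 1, 0, 0, 0, 0, 0, 5, 0, 0, 0, 0, 0, 4, 0, 0, 0, 0, 4, 0, 0, 0, 0]

Z[0]=36
i=1: i≥r, start 0; Z[1]=0
i=2: i≥r, start 0; Z[2]=0
i=3: i≥r, start 0; Z[3]=0
i=4: i≥r, start 0; Z[4]=0
i=5: i≥r, start 0; Z[5]=0
i=6: i≥r, start 0; Z[6]=0
i=7: i≥r, start 0; Z[7]=0
i=8: i≥r, start 0; Z[8]=0
i=9: i≥r, start 0; Z[9]=0
i=10: i≥r, start 0; Z[10]=0
i=11: i≥r, start 0; Z[11]=0
i=12: i≥r, start 0; Z[12]=0
i=13: i≥r, start 0; Z[13]=0
i=14: i≥r, start 0; Z[14]=1 grow→box=[14,15)
i=15: i≥r, start 0; Z[15]=0
i=16: i≥r, start 0; Z[16]=0
i=17: i≥r, start 0; Z[17]=0
i=18: i≥r, start 0; Z[18]=0
i=19: i≥r, start 0; Z[19]=0
i=20: i≥r, start 0; Z[20]=5 grow→box=[20,25)
i=21: min(r-i=4, Z[1]=0)=0; Z[21]=0
i=22: min(r-i=3, Z[2]=0)=0; Z[22]=0
i=23: min(r-i=2, Z[3]=0)=0; Z[23]=0
i=24: min(r-i=1, Z[4]=0)=0; Z[24]=0
i=25: i≥r, start 0; Z[25]=0
i=26: i≥r, start 0; Z[26]=4 grow→box=[26,30)
i=27: min(r-i=3, Z[1]=0)=0; Z[27]=0
i=28: min(r-i=2, Z[2]=0)=0; Z[28]=0
i=29: min(r-i=1, Z[3]=0)=0; Z[29]=0
i=30: i≥r, start 0; Z[30]=0
i=31: i≥r, start 0; Z[31]=4 grow→box=[31,35)
i=32: min(r-i=3, Z[1]=0)=0; Z[32]=0
i=33: min(r-i=2, Z[2]=0)=0; Z[33]=0
i=34: min(r-i=1, Z[3]=0)=0; Z[34]=0
i=35: i≥r, start 0; Z[35]=0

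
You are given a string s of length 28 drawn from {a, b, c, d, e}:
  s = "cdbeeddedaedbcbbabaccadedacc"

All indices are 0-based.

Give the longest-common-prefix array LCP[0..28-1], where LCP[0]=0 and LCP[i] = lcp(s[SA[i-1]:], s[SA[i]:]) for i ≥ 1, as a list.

rank→(start, suffix):
  0 → (16, 'abaccadedacc')
  1 → (25, 'acc')
  2 → (18, 'accadedacc')
  3 → (21, 'adedacc')
  4 → (9, 'aedbcbbabaccadedacc')
  5 → (15, 'babaccadedacc')
  6 → (17, 'baccadedacc')
  7 → (14, 'bbabaccadedacc')
  8 → (12, 'bcbbabaccadedacc')
  9 → (2, 'beeddedaedbcbbabaccadedacc')
  10 → (27, 'c')
  11 → (20, 'cadedacc')
  12 → (13, 'cbbabaccadedacc')
  13 → (26, 'cc')
  14 → (19, 'ccadedacc')
  15 → (0, 'cdbeeddedaedbcbbabaccadedacc')
  16 → (24, 'dacc')
  17 → (8, 'daedbcbbabaccadedacc')
  18 → (11, 'dbcbbabaccadedacc')
  19 → (1, 'dbeeddedaedbcbbabaccadedacc')
  20 → (5, 'ddedaedbcbbabaccadedacc')
  21 → (22, 'dedacc')
  22 → (6, 'dedaedbcbbabaccadedacc')
  23 → (23, 'edacc')
  24 → (7, 'edaedbcbbabaccadedacc')
  25 → (10, 'edbcbbabaccadedacc')
  26 → (4, 'eddedaedbcbbabaccadedacc')
  27 → (3, 'eeddedaedbcbbabaccadedacc')

SA = [16, 25, 18, 21, 9, 15, 17, 14, 12, 2, 27, 20, 13, 26, 19, 0, 24, 8, 11, 1, 5, 22, 6, 23, 7, 10, 4, 3]
rank  pair      lcp
   1  s[16:],s[25:]  1  'a'
   2  s[25:],s[18:]  3  'acc'
   3  s[18:],s[21:]  1  'a'
   4  s[21:],s[9:]  1  'a'
   5  s[9:],s[15:]  0  ''
   6  s[15:],s[17:]  2  'ba'
   7  s[17:],s[14:]  1  'b'
   8  s[14:],s[12:]  1  'b'
   9  s[12:],s[2:]  1  'b'
  10  s[2:],s[27:]  0  ''
  11  s[27:],s[20:]  1  'c'
  12  s[20:],s[13:]  1  'c'
  13  s[13:],s[26:]  1  'c'
  14  s[26:],s[19:]  2  'cc'
  15  s[19:],s[0:]  1  'c'
  16  s[0:],s[24:]  0  ''
  17  s[24:],s[8:]  2  'da'
  18  s[8:],s[11:]  1  'd'
  19  s[11:],s[1:]  2  'db'
  20  s[1:],s[5:]  1  'd'
  21  s[5:],s[22:]  1  'd'
  22  s[22:],s[6:]  4  'deda'
  23  s[6:],s[23:]  0  ''
  24  s[23:],s[7:]  3  'eda'
  25  s[7:],s[10:]  2  'ed'
  26  s[10:],s[4:]  2  'ed'
  27  s[4:],s[3:]  1  'e'

[0, 1, 3, 1, 1, 0, 2, 1, 1, 1, 0, 1, 1, 1, 2, 1, 0, 2, 1, 2, 1, 1, 4, 0, 3, 2, 2, 1]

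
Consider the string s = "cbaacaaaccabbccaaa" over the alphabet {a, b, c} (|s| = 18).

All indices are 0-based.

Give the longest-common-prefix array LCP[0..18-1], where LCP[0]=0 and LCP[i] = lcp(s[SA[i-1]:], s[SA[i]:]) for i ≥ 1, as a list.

[0, 1, 2, 3, 2, 3, 1, 1, 2, 0, 1, 1, 0, 4, 2, 1, 1, 3]

sorted suffixes:
  #0 SA[0]=17  'a'
  #1 SA[1]=16  'aa'
  #2 SA[2]=15  'aaa'
  #3 SA[3]=5  'aaaccabbccaaa'
  #4 SA[4]=2  'aacaaaccabbccaaa'
  #5 SA[5]=6  'aaccabbccaaa'
  #6 SA[6]=10  'abbccaaa'
  #7 SA[7]=3  'acaaaccabbccaaa'
  #8 SA[8]=7  'accabbccaaa'
  #9 SA[9]=1  'baacaaaccabbccaaa'
  #10 SA[10]=11  'bbccaaa'
  #11 SA[11]=12  'bccaaa'
  #12 SA[12]=14  'caaa'
  #13 SA[13]=4  'caaaccabbccaaa'
  #14 SA[14]=9  'cabbccaaa'
  #15 SA[15]=0  'cbaacaaaccabbccaaa'
  #16 SA[16]=13  'ccaaa'
  #17 SA[17]=8  'ccabbccaaa'

SA = [17, 16, 15, 5, 2, 6, 10, 3, 7, 1, 11, 12, 14, 4, 9, 0, 13, 8]
[i] adj suffixes → lcp
  [1] 17/16 → 1 ('a')
  [2] 16/15 → 2 ('aa')
  [3] 15/5 → 3 ('aaa')
  [4] 5/2 → 2 ('aa')
  [5] 2/6 → 3 ('aac')
  [6] 6/10 → 1 ('a')
  [7] 10/3 → 1 ('a')
  [8] 3/7 → 2 ('ac')
  [9] 7/1 → 0 ('')
  [10] 1/11 → 1 ('b')
  [11] 11/12 → 1 ('b')
  [12] 12/14 → 0 ('')
  [13] 14/4 → 4 ('caaa')
  [14] 4/9 → 2 ('ca')
  [15] 9/0 → 1 ('c')
  [16] 0/13 → 1 ('c')
  [17] 13/8 → 3 ('cca')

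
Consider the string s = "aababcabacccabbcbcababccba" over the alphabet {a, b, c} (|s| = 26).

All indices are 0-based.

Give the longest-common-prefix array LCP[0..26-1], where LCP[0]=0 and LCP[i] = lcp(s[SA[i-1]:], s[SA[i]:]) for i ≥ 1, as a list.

sorted suffixes:
  #0 SA[0]=25  'a'
  #1 SA[1]=0  'aababcabacccabbcbcababccba'
  #2 SA[2]=1  'ababcabacccabbcbcababccba'
  #3 SA[3]=18  'ababccba'
  #4 SA[4]=6  'abacccabbcbcababccba'
  #5 SA[5]=12  'abbcbcababccba'
  #6 SA[6]=3  'abcabacccabbcbcababccba'
  #7 SA[7]=20  'abccba'
  #8 SA[8]=8  'acccabbcbcababccba'
  #9 SA[9]=24  'ba'
  #10 SA[10]=2  'babcabacccabbcbcababccba'
  #11 SA[11]=19  'babccba'
  #12 SA[12]=7  'bacccabbcbcababccba'
  #13 SA[13]=13  'bbcbcababccba'
  #14 SA[14]=16  'bcababccba'
  #15 SA[15]=4  'bcabacccabbcbcababccba'
  #16 SA[16]=14  'bcbcababccba'
  #17 SA[17]=21  'bccba'
  #18 SA[18]=17  'cababccba'
  #19 SA[19]=5  'cabacccabbcbcababccba'
  #20 SA[20]=11  'cabbcbcababccba'
  #21 SA[21]=23  'cba'
  #22 SA[22]=15  'cbcababccba'
  #23 SA[23]=10  'ccabbcbcababccba'
  #24 SA[24]=22  'ccba'
  #25 SA[25]=9  'cccabbcbcababccba'

SA = [25, 0, 1, 18, 6, 12, 3, 20, 8, 24, 2, 19, 7, 13, 16, 4, 14, 21, 17, 5, 11, 23, 15, 10, 22, 9]
i: (SA[i-1],SA[i]) lcp shared
  1: (25,0) 1 'a'
  2: (0,1) 1 'a'
  3: (1,18) 5 'ababc'
  4: (18,6) 3 'aba'
  5: (6,12) 2 'ab'
  6: (12,3) 2 'ab'
  7: (3,20) 3 'abc'
  8: (20,8) 1 'a'
  9: (8,24) 0 ''
  10: (24,2) 2 'ba'
  11: (2,19) 4 'babc'
  12: (19,7) 2 'ba'
  13: (7,13) 1 'b'
  14: (13,16) 1 'b'
  15: (16,4) 5 'bcaba'
  16: (4,14) 2 'bc'
  17: (14,21) 2 'bc'
  18: (21,17) 0 ''
  19: (17,5) 4 'caba'
  20: (5,11) 3 'cab'
  21: (11,23) 1 'c'
  22: (23,15) 2 'cb'
  23: (15,10) 1 'c'
  24: (10,22) 2 'cc'
  25: (22,9) 2 'cc'

[0, 1, 1, 5, 3, 2, 2, 3, 1, 0, 2, 4, 2, 1, 1, 5, 2, 2, 0, 4, 3, 1, 2, 1, 2, 2]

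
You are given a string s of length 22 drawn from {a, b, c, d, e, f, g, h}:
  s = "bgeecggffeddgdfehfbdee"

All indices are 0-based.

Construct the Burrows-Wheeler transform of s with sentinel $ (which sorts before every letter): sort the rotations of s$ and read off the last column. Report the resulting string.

ef$eebgdeefdgfhfdgdbgce

rank  rotation                 last
    0  $bgeecggffeddgdfehfbdee  e
    1  bdee$bgeecggffeddgdfehf  f
    2  bgeecggffeddgdfehfbdee$  $
    3  cggffeddgdfehfbdee$bgee  e
    4  ddgdfehfbdee$bgeecggffe  e
    5  dee$bgeecggffeddgdfehfb  b
    6  dfehfbdee$bgeecggffeddg  g
    7  dgdfehfbdee$bgeecggffed  d
    8  e$bgeecggffeddgdfehfbde  e
    9  ecggffeddgdfehfbdee$bge  e
   10  eddgdfehfbdee$bgeecggff  f
   11  ee$bgeecggffeddgdfehfbd  d
   12  eecggffeddgdfehfbdee$bg  g
   13  ehfbdee$bgeecggffeddgdf  f
   14  fbdee$bgeecggffeddgdfeh  h
   15  feddgdfehfbdee$bgeecggf  f
   16  fehfbdee$bgeecggffeddgd  d
   17  ffeddgdfehfbdee$bgeecgg  g
   18  gdfehfbdee$bgeecggffedd  d
   19  geecggffeddgdfehfbdee$b  b
   20  gffeddgdfehfbdee$bgeecg  g
   21  ggffeddgdfehfbdee$bgeec  c
   22  hfbdee$bgeecggffeddgdfe  e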